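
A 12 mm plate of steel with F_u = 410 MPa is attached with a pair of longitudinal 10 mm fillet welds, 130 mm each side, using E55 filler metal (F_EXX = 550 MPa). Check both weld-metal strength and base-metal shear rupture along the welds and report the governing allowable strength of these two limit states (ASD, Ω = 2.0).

R_n/Ω ≈ 303 kN (weld metal governs)

t_e = 0.707 × 10 = 7.07 mm; L = 260 mm.
Weld metal: R_n/Ω = (1/2.0) × 0.6 × 550 × 7.07 × 260 × 10⁻³ = 303.3 kN.
Base metal (shear rupture): R_n/Ω = (1/2.0) × 0.6 × 410 × 12 × 260 × 10⁻³ = 383.8 kN.
Governing: weld metal.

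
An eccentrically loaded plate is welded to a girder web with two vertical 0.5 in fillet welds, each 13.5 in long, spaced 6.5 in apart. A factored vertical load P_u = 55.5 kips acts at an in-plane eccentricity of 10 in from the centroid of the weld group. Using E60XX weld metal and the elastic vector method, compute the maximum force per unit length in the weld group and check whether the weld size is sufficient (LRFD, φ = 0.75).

f_max ≈ 7.12 kip/in; adequate

E60XX → F_EXX = 60 ksi.
Total weld length L_w = 27 in. Treat welds as unit-width lines.
Polar moment about centroid: J = 2[d³/12 + d(b/2)²] = 2[13.5³/12 + 13.5×3.25²] = 695.2 in³.
Direct shear f_v = P/L_w = 55.5 / 27 = 2.056 kip/in (vertical).
Torsion M = P·e = 55.5 × 10 = 555 kip·in.
Critical point at (x, y) = (3.25, 6.75) from centroid. f_tx = M·y/J = 5.388 kip/in; f_ty = M·x/J = 2.594 kip/in.
Resultant f_max = √[f_tx² + (f_v + f_ty)²] = √[5.388² + (2.056 + 2.594)²] = 7.117 kip/in.
Capacity per unit length: φr_n = 0.75 × 0.6 × 60 × (0.707 × 0.5) = 9.544 kip/in.
7.117 ≤ 9.544 → adequate.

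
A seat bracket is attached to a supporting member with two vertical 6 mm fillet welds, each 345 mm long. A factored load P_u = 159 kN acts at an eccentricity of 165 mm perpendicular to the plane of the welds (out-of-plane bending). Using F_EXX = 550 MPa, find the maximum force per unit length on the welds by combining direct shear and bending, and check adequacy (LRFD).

L_w = 2 × 345 = 690 mm; section modulus (unit throat) S = 2 × L²/6 = 39680 mm².
Direct shear f_v = P/L_w = 159×10³/690 = 230.4 N/mm.
Moment M = P × e = 159×10³ × 165 = 26235000 N·mm; bending f_b = M/S = 661.2 N/mm.
f_max = √(f_v² + f_b²) = √(230.4² + 661.2²) = 700.2 N/mm.
φr_n = 0.75 × 0.6 × 550 × (0.707 × 6) = 1050 N/mm → adequate.

f_max ≈ 700 N/mm; adequate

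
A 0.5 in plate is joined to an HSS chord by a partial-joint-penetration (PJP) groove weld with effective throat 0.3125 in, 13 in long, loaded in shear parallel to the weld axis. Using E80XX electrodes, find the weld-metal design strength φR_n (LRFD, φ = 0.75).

E80XX → F_EXX = 80 ksi.
Effective throat (given) t_e = 0.3125 in.
A_we = 0.3125 × 13 = 4.062 in².
F_nw = 0.6 F_EXX = 48 ksi.
φR_n = 0.75 × 48 × 4.062 = 146.2 kip.

φR_n ≈ 146 kip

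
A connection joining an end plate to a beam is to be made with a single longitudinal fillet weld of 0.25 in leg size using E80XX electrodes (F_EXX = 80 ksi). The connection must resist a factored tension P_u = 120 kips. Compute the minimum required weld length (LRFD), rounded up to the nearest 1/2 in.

L = 19 in

Throat t_e = 0.707 × 0.25 = 0.1767 in.
φr_n = 0.75 × 0.6 × 80 × 0.1767 = 6.363 kips/in.
L_req = P_u / φr_n = 120 / 6.363 = 18.86 in total.
Round up → use L = 19 in.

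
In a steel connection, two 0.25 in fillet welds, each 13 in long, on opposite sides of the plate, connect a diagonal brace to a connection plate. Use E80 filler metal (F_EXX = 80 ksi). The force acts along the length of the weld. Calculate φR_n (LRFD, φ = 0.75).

φR_n ≈ 165 kips

Effective throat t_e = 0.707 × 0.25 = 0.1767 in.
Total length L = 26 in; A_we = 0.1767 × 26 = 4.595 in².
F_nw = 0.6 F_EXX = 0.6 × 80 = 48 ksi.
φR_n = 0.75 × 48 × 4.595 = 165.4 kips.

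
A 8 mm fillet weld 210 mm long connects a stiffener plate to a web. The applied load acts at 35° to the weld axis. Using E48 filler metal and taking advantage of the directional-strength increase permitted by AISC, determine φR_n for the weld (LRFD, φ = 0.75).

E48XX → F_EXX = 480 MPa.
t_e = 0.707 × 8 = 5.656 mm; A_we = 5.656 × 210 = 1188 mm².
Directional factor: 1.0 + 0.5 sin^1.5(35°) = 1.217.
F_nw = 0.6 × 480 × 1.217 = 350.6 MPa.
φR_n = 0.75 × 350.6 × 1188 × 10⁻³ = 312.3 kN.

φR_n ≈ 312 kN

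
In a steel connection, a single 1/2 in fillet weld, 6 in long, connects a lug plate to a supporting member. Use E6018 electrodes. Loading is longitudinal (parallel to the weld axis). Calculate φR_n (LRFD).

φR_n ≈ 57.3 kips

E60XX → F_EXX = 60 ksi.
Effective throat t_e = 0.707 × 0.5 = 0.3535 in.
Total length L = 6 in; A_we = 0.3535 × 6 = 2.121 in².
F_nw = 0.6 F_EXX = 0.6 × 60 = 36 ksi.
φR_n = 0.75 × 36 × 2.121 = 57.27 kips.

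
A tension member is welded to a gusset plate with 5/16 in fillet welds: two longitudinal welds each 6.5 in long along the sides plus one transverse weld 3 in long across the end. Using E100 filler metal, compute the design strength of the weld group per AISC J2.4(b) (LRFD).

E100XX → F_EXX = 100 ksi.
t_e = 0.707 × 0.3125 = 0.2209 in.
R_nwl = 0.6 × 100 × 0.2209 × 13 = 172.3 kips (longitudinal, 2 welds).
R_nwt = 0.6 × 100 × 0.2209 × 3 = 39.77 kips (transverse, base value).
(i) R_nwl + R_nwt = 212.1 kips; (ii) 0.85 R_nwl + 1.5 R_nwt = 206.1 kips.
R_n = max = 212.1 kips [governs: (i)]; φR_n = 159.1 kips.

φR_n ≈ 159 kips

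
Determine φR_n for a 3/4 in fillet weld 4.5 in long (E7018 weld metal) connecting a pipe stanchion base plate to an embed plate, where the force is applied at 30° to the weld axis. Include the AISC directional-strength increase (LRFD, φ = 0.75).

φR_n ≈ 88.4 kips

E70XX → F_EXX = 70 ksi.
t_e = 0.707 × 0.75 = 0.5302 in; A_we = 0.5302 × 4.5 = 2.386 in².
Directional factor: 1.0 + 0.5 sin^1.5(30°) = 1.177.
F_nw = 0.6 × 70 × 1.177 = 49.42 ksi.
φR_n = 0.75 × 49.42 × 2.386 = 88.45 kips.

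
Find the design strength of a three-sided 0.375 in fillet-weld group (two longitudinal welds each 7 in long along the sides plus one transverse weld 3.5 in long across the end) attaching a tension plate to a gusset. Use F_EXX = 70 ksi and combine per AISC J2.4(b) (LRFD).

t_e = 0.707 × 0.375 = 0.2651 in.
R_nwl = 0.6 × 70 × 0.2651 × 14 = 155.9 kips (longitudinal, 2 welds).
R_nwt = 0.6 × 70 × 0.2651 × 3.5 = 38.97 kips (transverse, base value).
(i) R_nwl + R_nwt = 194.9 kips; (ii) 0.85 R_nwl + 1.5 R_nwt = 191 kips.
R_n = max = 194.9 kips [governs: (i)]; φR_n = 146.2 kips.

φR_n ≈ 146 kips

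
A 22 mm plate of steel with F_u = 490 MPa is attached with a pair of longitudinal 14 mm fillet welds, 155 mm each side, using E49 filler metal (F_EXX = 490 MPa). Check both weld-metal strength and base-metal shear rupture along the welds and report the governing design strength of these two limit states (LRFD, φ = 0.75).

t_e = 0.707 × 14 = 9.898 mm; L = 310 mm.
Weld metal: φR_n = 0.75 × 0.6 × 490 × 9.898 × 310 × 10⁻³ = 676.6 kN.
Base metal (shear rupture): φR_n = 0.75 × 0.6 × 490 × 22 × 310 × 10⁻³ = 1504 kN.
Governing: weld metal.

φR_n ≈ 677 kN (weld metal governs)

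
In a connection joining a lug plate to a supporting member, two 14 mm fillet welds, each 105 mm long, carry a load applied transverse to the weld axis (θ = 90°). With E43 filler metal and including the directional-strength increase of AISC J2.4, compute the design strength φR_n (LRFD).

φR_n ≈ 603 kN

E43XX → F_EXX = 430 MPa.
t_e = 0.707 × 14 = 9.898 mm; A_we = 9.898 × 210 = 2079 mm².
Directional factor: 1.0 + 0.5 sin^1.5(90°) = 1.5.
F_nw = 0.6 × 430 × 1.5 = 387 MPa.
φR_n = 0.75 × 387 × 2079 × 10⁻³ = 603.3 kN.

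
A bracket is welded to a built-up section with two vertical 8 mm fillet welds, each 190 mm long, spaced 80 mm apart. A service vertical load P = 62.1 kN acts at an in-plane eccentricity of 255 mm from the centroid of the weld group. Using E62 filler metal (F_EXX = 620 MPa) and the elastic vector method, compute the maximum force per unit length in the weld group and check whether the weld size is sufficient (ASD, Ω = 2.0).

Total weld length L_w = 380 mm. Treat welds as unit-width lines.
Polar moment about centroid: J = 2[d³/12 + d(b/2)²] = 2[190³/12 + 190×40²] = 1751000 mm³.
Direct shear f_v = P/L_w = 62.1×10³ / 380 = 163.4 N/mm (vertical).
Torsion M = P·e = 62.1×10³ × 255 = 15836000 N·mm.
Critical point at (x, y) = (40, 95) from centroid. f_tx = M·y/J = 859.1 N/mm; f_ty = M·x/J = 361.7 N/mm.
Resultant f_max = √[f_tx² + (f_v + f_ty)²] = √[859.1² + (163.4 + 361.7)²] = 1007 N/mm.
Capacity per unit length: r_n/Ω = (1/2.0) × 0.6 × 620 × (0.707 × 8) = 1052 N/mm.
1007 ≤ 1052 → adequate.

f_max ≈ 1010 N/mm; adequate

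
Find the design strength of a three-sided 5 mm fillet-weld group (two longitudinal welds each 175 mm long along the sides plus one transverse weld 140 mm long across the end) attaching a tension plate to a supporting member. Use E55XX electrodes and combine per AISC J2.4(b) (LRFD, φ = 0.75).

φR_n ≈ 444 kN

E55XX → F_EXX = 550 MPa.
t_e = 0.707 × 5 = 3.535 mm.
R_nwl = 0.6 × 550 × 3.535 × 350 × 10⁻³ = 408.3 kN (longitudinal, 2 welds).
R_nwt = 0.6 × 550 × 3.535 × 140 × 10⁻³ = 163.3 kN (transverse, base value).
(i) R_nwl + R_nwt = 571.6 kN; (ii) 0.85 R_nwl + 1.5 R_nwt = 592 kN.
R_n = max = 592 kN [governs: (ii)]; φR_n = 444 kN.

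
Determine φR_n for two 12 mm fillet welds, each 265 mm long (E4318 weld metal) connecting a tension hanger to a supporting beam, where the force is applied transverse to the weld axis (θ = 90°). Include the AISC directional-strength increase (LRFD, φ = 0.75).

φR_n ≈ 1310 kN

E43XX → F_EXX = 430 MPa.
t_e = 0.707 × 12 = 8.484 mm; A_we = 8.484 × 530 = 4497 mm².
Directional factor: 1.0 + 0.5 sin^1.5(90°) = 1.5.
F_nw = 0.6 × 430 × 1.5 = 387 MPa.
φR_n = 0.75 × 387 × 4497 × 10⁻³ = 1305 kN.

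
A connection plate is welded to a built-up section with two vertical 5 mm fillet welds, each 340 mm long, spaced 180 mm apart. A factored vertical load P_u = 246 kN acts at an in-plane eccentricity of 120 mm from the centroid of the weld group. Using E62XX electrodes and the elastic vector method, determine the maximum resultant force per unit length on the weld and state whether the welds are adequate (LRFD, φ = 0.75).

E62XX → F_EXX = 620 MPa.
Total weld length L_w = 680 mm. Treat welds as unit-width lines.
Polar moment about centroid: J = 2[d³/12 + d(b/2)²] = 2[340³/12 + 340×90²] = 12060000 mm³.
Direct shear f_v = P/L_w = 246×10³ / 680 = 361.8 N/mm (vertical).
Torsion M = P·e = 246×10³ × 120 = 29520000 N·mm.
Critical point at (x, y) = (90, 170) from centroid. f_tx = M·y/J = 416.2 N/mm; f_ty = M·x/J = 220.3 N/mm.
Resultant f_max = √[f_tx² + (f_v + f_ty)²] = √[416.2² + (361.8 + 220.3)²] = 715.6 N/mm.
Capacity per unit length: φr_n = 0.75 × 0.6 × 620 × (0.707 × 5) = 986.3 N/mm.
715.6 ≤ 986.3 → adequate.

f_max ≈ 716 N/mm; adequate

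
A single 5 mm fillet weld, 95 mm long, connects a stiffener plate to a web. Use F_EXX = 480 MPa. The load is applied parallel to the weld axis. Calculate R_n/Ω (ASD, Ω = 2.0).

Effective throat t_e = 0.707 × 5 = 3.535 mm.
Total length L = 95 mm; A_we = 3.535 × 95 = 335.8 mm².
F_nw = 0.6 F_EXX = 0.6 × 480 = 288 MPa.
R_n = 288 × 335.8 × 10⁻³ = 96.72 kN; R_n/Ω = 96.72/2.0 = 48.36 kN.

R_n/Ω ≈ 48.4 kN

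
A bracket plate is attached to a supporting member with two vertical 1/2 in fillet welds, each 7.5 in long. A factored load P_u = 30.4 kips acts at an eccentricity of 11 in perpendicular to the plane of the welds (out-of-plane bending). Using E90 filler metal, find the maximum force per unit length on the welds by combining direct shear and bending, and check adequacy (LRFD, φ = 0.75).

E90XX → F_EXX = 90 ksi.
L_w = 2 × 7.5 = 15 in; section modulus (unit throat) S = 2 × L²/6 = 18.75 in².
Direct shear f_v = P/L_w = 30.4/15 = 2.027 kip/in.
Moment M = P × e = 30.4 × 11 = 334.4 kip·in; bending f_b = M/S = 17.83 kip/in.
f_max = √(f_v² + f_b²) = √(2.027² + 17.83²) = 17.95 kip/in.
φr_n = 0.75 × 0.6 × 90 × (0.707 × 0.5) = 14.32 kip/in → NOT adequate.

f_max ≈ 17.9 kip/in; NOT adequate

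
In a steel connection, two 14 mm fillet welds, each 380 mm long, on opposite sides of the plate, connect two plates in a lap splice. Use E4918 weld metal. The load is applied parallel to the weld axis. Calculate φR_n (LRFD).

E49XX → F_EXX = 490 MPa.
Effective throat t_e = 0.707 × 14 = 9.898 mm.
Total length L = 760 mm; A_we = 9.898 × 760 = 7522 mm².
F_nw = 0.6 F_EXX = 0.6 × 490 = 294 MPa.
φR_n = 0.75 × 294 × 7522 × 10⁻³ = 1659 kN.

φR_n ≈ 1660 kN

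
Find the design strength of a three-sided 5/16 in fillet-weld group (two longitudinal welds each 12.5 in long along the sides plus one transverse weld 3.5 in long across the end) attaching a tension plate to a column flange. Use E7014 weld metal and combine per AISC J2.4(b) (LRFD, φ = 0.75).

φR_n ≈ 198 kips

E70XX → F_EXX = 70 ksi.
t_e = 0.707 × 0.3125 = 0.2209 in.
R_nwl = 0.6 × 70 × 0.2209 × 25 = 232 kips (longitudinal, 2 welds).
R_nwt = 0.6 × 70 × 0.2209 × 3.5 = 32.48 kips (transverse, base value).
(i) R_nwl + R_nwt = 264.5 kips; (ii) 0.85 R_nwl + 1.5 R_nwt = 245.9 kips.
R_n = max = 264.5 kips [governs: (i)]; φR_n = 198.3 kips.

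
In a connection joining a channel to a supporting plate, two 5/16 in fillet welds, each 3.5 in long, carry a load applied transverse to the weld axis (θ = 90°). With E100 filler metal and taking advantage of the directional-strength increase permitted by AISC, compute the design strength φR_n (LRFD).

E100XX → F_EXX = 100 ksi.
t_e = 0.707 × 0.3125 = 0.2209 in; A_we = 0.2209 × 7 = 1.547 in².
Directional factor: 1.0 + 0.5 sin^1.5(90°) = 1.5.
F_nw = 0.6 × 100 × 1.5 = 90 ksi.
φR_n = 0.75 × 90 × 1.547 = 104.4 kip.

φR_n ≈ 104 kip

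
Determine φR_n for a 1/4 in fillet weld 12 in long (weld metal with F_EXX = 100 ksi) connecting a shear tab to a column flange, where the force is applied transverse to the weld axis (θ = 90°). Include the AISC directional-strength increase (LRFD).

t_e = 0.707 × 0.25 = 0.1767 in; A_we = 0.1767 × 12 = 2.121 in².
Directional factor: 1.0 + 0.5 sin^1.5(90°) = 1.5.
F_nw = 0.6 × 100 × 1.5 = 90 ksi.
φR_n = 0.75 × 90 × 2.121 = 143.2 kip.

φR_n ≈ 143 kip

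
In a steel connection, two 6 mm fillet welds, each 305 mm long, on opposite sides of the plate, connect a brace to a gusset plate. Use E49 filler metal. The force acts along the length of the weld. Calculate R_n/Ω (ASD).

E49XX → F_EXX = 490 MPa.
Effective throat t_e = 0.707 × 6 = 4.242 mm.
Total length L = 610 mm; A_we = 4.242 × 610 = 2588 mm².
F_nw = 0.6 F_EXX = 0.6 × 490 = 294 MPa.
R_n = 294 × 2588 × 10⁻³ = 760.8 kN; R_n/Ω = 760.8/2.0 = 380.4 kN.

R_n/Ω ≈ 380 kN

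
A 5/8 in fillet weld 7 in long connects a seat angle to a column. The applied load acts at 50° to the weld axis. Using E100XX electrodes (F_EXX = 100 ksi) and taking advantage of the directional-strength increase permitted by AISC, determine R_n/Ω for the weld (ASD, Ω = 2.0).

t_e = 0.707 × 0.625 = 0.4419 in; A_we = 0.4419 × 7 = 3.093 in².
Directional factor: 1.0 + 0.5 sin^1.5(50°) = 1.335.
F_nw = 0.6 × 100 × 1.335 = 80.11 ksi.
R_n/Ω = (80.11 × 3.093) / 2.0 = 123.9 kips.

R_n/Ω ≈ 124 kips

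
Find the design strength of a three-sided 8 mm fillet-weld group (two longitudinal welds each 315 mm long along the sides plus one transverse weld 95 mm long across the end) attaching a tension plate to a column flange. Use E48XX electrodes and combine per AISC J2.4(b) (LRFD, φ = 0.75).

E48XX → F_EXX = 480 MPa.
t_e = 0.707 × 8 = 5.656 mm.
R_nwl = 0.6 × 480 × 5.656 × 630 × 10⁻³ = 1026 kN (longitudinal, 2 welds).
R_nwt = 0.6 × 480 × 5.656 × 95 × 10⁻³ = 154.7 kN (transverse, base value).
(i) R_nwl + R_nwt = 1181 kN; (ii) 0.85 R_nwl + 1.5 R_nwt = 1104 kN.
R_n = max = 1181 kN [governs: (i)]; φR_n = 885.7 kN.

φR_n ≈ 886 kN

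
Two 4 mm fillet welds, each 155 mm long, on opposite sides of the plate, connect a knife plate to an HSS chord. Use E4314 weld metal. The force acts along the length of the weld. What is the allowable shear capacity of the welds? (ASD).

E43XX → F_EXX = 430 MPa.
Effective throat t_e = 0.707 × 4 = 2.828 mm.
Total length L = 310 mm; A_we = 2.828 × 310 = 876.7 mm².
F_nw = 0.6 F_EXX = 0.6 × 430 = 258 MPa.
R_n = 258 × 876.7 × 10⁻³ = 226.2 kN; R_n/Ω = 226.2/2.0 = 113.1 kN.

R_n/Ω ≈ 113 kN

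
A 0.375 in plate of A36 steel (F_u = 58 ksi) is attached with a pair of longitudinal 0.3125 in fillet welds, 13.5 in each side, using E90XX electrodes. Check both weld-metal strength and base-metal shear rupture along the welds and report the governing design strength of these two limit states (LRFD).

φR_n ≈ 242 kip (weld metal governs)

E90XX → F_EXX = 90 ksi.
t_e = 0.707 × 0.3125 = 0.2209 in; L = 27 in.
Weld metal: φR_n = 0.75 × 0.6 × 90 × 0.2209 × 27 = 241.6 kip.
Base metal (shear rupture): φR_n = 0.75 × 0.6 × 58 × 0.375 × 27 = 264.3 kip.
Governing: weld metal.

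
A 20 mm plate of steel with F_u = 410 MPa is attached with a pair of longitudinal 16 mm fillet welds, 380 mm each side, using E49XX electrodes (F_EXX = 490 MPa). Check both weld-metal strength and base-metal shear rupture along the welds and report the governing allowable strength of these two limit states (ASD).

R_n/Ω ≈ 1260 kN (weld metal governs)

t_e = 0.707 × 16 = 11.31 mm; L = 760 mm.
Weld metal: R_n/Ω = (1/2.0) × 0.6 × 490 × 11.31 × 760 × 10⁻³ = 1264 kN.
Base metal (shear rupture): R_n/Ω = (1/2.0) × 0.6 × 410 × 20 × 760 × 10⁻³ = 1870 kN.
Governing: weld metal.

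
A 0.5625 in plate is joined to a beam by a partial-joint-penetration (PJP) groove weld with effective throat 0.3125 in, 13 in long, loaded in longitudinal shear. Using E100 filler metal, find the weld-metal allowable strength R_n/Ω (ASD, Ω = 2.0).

R_n/Ω ≈ 122 kip

E100XX → F_EXX = 100 ksi.
Effective throat (given) t_e = 0.3125 in.
A_we = 0.3125 × 13 = 4.062 in².
F_nw = 0.6 F_EXX = 60 ksi.
R_n/Ω = (60 × 4.062) / 2.0 = 121.9 kip.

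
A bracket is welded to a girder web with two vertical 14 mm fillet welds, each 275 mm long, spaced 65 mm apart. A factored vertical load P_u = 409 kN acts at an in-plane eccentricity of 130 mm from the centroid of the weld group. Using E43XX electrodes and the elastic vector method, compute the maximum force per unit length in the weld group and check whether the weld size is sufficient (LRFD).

E43XX → F_EXX = 430 MPa.
Total weld length L_w = 550 mm. Treat welds as unit-width lines.
Polar moment about centroid: J = 2[d³/12 + d(b/2)²] = 2[275³/12 + 275×32.5²] = 4047000 mm³.
Direct shear f_v = P/L_w = 409×10³ / 550 = 743.6 N/mm (vertical).
Torsion M = P·e = 409×10³ × 130 = 53170000 N·mm.
Critical point at (x, y) = (32.5, 137.5) from centroid. f_tx = M·y/J = 1806 N/mm; f_ty = M·x/J = 427 N/mm.
Resultant f_max = √[f_tx² + (f_v + f_ty)²] = √[1806² + (743.6 + 427)²] = 2153 N/mm.
Capacity per unit length: φr_n = 0.75 × 0.6 × 430 × (0.707 × 14) = 1915 N/mm.
2153 > 1915 → NOT adequate.

f_max ≈ 2150 N/mm; NOT adequate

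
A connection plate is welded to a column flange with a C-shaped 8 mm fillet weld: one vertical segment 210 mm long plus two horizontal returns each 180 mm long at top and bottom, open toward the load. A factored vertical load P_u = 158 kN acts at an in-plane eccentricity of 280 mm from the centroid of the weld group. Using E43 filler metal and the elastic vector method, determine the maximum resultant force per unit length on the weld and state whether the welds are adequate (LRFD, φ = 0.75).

E43XX → F_EXX = 430 MPa.
Total weld length L_w = 570 mm. Treat welds as unit-width lines.
Centroid: x̄ = 2×180×90 / 570 = 56.84 mm from the vertical weld.
Polar moment about centroid: J = I_x + I_y = [210³/12 + 2×180×105²] + [210×56.84² + 2(180³/12 + 180×33.16²)] = 6787000 mm³.
Direct shear f_v = P/L_w = 158×10³ / 570 = 277.2 N/mm (vertical).
Torsion M = P·e = 158×10³ × 280 = 44240000 N·mm.
Critical point at (x, y) = (123.2, 105) from centroid. f_tx = M·y/J = 684.4 N/mm; f_ty = M·x/J = 802.8 N/mm.
Resultant f_max = √[f_tx² + (f_v + f_ty)²] = √[684.4² + (277.2 + 802.8)²] = 1279 N/mm.
Capacity per unit length: φr_n = 0.75 × 0.6 × 430 × (0.707 × 8) = 1094 N/mm.
1279 > 1094 → NOT adequate.

f_max ≈ 1280 N/mm; NOT adequate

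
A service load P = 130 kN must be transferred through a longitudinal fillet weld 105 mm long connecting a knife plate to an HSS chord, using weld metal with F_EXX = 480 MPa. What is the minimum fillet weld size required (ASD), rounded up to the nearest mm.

Total weld length L = 105 mm.
Required throat t_e = P × Ω / (0.6 F_EXX × L) = 130 × 2.0 / (0.6 × 480 × 105 × 10⁻³) = 8.598 mm.
Required leg w = t_e / 0.707 = 12.16 mm → use 13 mm.

w = 13 mm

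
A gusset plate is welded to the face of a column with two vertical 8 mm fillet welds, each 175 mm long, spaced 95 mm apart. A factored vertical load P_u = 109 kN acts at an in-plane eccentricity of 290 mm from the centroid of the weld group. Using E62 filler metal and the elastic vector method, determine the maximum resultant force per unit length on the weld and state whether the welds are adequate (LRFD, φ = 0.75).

E62XX → F_EXX = 620 MPa.
Total weld length L_w = 350 mm. Treat welds as unit-width lines.
Polar moment about centroid: J = 2[d³/12 + d(b/2)²] = 2[175³/12 + 175×47.5²] = 1683000 mm³.
Direct shear f_v = P/L_w = 109×10³ / 350 = 311.4 N/mm (vertical).
Torsion M = P·e = 109×10³ × 290 = 31610000 N·mm.
Critical point at (x, y) = (47.5, 87.5) from centroid. f_tx = M·y/J = 1644 N/mm; f_ty = M·x/J = 892.2 N/mm.
Resultant f_max = √[f_tx² + (f_v + f_ty)²] = √[1644² + (311.4 + 892.2)²] = 2037 N/mm.
Capacity per unit length: φr_n = 0.75 × 0.6 × 620 × (0.707 × 8) = 1578 N/mm.
2037 > 1578 → NOT adequate.

f_max ≈ 2040 N/mm; NOT adequate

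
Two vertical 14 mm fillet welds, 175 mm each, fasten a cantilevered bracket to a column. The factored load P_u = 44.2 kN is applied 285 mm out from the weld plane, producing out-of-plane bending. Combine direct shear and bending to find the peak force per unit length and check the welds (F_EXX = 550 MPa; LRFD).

f_max ≈ 1240 N/mm; adequate

L_w = 2 × 175 = 350 mm; section modulus (unit throat) S = 2 × L²/6 = 10210 mm².
Direct shear f_v = P/L_w = 44.2×10³/350 = 126.3 N/mm.
Moment M = P × e = 44.2×10³ × 285 = 12597000 N·mm; bending f_b = M/S = 1234 N/mm.
f_max = √(f_v² + f_b²) = √(126.3² + 1234²) = 1240 N/mm.
φr_n = 0.75 × 0.6 × 550 × (0.707 × 14) = 2450 N/mm → adequate.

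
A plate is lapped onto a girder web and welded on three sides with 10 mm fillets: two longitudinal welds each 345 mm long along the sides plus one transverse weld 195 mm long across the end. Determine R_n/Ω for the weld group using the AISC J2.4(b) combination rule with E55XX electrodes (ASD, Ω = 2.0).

E55XX → F_EXX = 550 MPa.
t_e = 0.707 × 10 = 7.07 mm.
R_nwl = 0.6 × 550 × 7.07 × 690 × 10⁻³ = 1610 kN (longitudinal, 2 welds).
R_nwt = 0.6 × 550 × 7.07 × 195 × 10⁻³ = 455 kN (transverse, base value).
(i) R_nwl + R_nwt = 2065 kN; (ii) 0.85 R_nwl + 1.5 R_nwt = 2051 kN.
R_n = max = 2065 kN [governs: (i)]; R_n/Ω = 1032 kN.

R_n/Ω ≈ 1030 kN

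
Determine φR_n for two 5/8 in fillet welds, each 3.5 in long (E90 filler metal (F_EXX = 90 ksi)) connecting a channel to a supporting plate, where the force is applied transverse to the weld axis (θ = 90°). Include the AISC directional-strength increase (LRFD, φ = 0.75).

t_e = 0.707 × 0.625 = 0.4419 in; A_we = 0.4419 × 7 = 3.093 in².
Directional factor: 1.0 + 0.5 sin^1.5(90°) = 1.5.
F_nw = 0.6 × 90 × 1.5 = 81 ksi.
φR_n = 0.75 × 81 × 3.093 = 187.9 kips.

φR_n ≈ 188 kips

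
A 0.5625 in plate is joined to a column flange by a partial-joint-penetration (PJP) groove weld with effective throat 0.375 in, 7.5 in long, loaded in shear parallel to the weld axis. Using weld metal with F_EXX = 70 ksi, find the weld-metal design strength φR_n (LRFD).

Effective throat (given) t_e = 0.375 in.
A_we = 0.375 × 7.5 = 2.812 in².
F_nw = 0.6 F_EXX = 42 ksi.
φR_n = 0.75 × 42 × 2.812 = 88.59 kip.

φR_n ≈ 88.6 kip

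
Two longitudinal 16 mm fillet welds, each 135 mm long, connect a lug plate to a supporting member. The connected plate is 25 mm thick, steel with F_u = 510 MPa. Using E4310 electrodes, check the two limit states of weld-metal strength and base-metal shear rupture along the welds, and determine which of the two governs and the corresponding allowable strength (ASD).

E43XX → F_EXX = 430 MPa.
t_e = 0.707 × 16 = 11.31 mm; L = 270 mm.
Weld metal: R_n/Ω = (1/2.0) × 0.6 × 430 × 11.31 × 270 × 10⁻³ = 394 kN.
Base metal (shear rupture): R_n/Ω = (1/2.0) × 0.6 × 510 × 25 × 270 × 10⁻³ = 1033 kN.
Governing: weld metal.

R_n/Ω ≈ 394 kN (weld metal governs)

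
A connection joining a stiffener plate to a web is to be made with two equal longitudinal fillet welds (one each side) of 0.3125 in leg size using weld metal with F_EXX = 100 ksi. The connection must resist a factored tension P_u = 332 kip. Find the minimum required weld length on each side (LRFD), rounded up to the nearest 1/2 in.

Throat t_e = 0.707 × 0.3125 = 0.2209 in.
φr_n = 0.75 × 0.6 × 100 × 0.2209 = 9.942 kip/in.
L_req = P_u / φr_n = 332 / 9.942 = 33.39 in total.
Per side: 33.39 / 2 = 16.7 in.
Round up → use L = 17 in on each side.

L = 17 in on each side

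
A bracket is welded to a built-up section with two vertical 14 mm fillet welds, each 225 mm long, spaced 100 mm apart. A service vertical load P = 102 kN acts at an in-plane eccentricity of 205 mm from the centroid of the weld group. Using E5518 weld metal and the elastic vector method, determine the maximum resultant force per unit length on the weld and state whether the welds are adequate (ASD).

f_max ≈ 966 N/mm; adequate

E55XX → F_EXX = 550 MPa.
Total weld length L_w = 450 mm. Treat welds as unit-width lines.
Polar moment about centroid: J = 2[d³/12 + d(b/2)²] = 2[225³/12 + 225×50²] = 3023000 mm³.
Direct shear f_v = P/L_w = 102×10³ / 450 = 226.7 N/mm (vertical).
Torsion M = P·e = 102×10³ × 205 = 20910000 N·mm.
Critical point at (x, y) = (50, 112.5) from centroid. f_tx = M·y/J = 778 N/mm; f_ty = M·x/J = 345.8 N/mm.
Resultant f_max = √[f_tx² + (f_v + f_ty)²] = √[778² + (226.7 + 345.8)²] = 966 N/mm.
Capacity per unit length: r_n/Ω = (1/2.0) × 0.6 × 550 × (0.707 × 14) = 1633 N/mm.
966 ≤ 1633 → adequate.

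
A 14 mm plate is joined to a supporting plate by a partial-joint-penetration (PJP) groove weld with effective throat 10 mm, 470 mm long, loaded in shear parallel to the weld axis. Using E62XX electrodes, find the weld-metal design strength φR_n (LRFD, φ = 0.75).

φR_n ≈ 1310 kN

E62XX → F_EXX = 620 MPa.
Effective throat (given) t_e = 10 mm.
A_we = 10 × 470 = 4700 mm².
F_nw = 0.6 F_EXX = 372 MPa.
φR_n = 0.75 × 372 × 4700 × 10⁻³ = 1311 kN.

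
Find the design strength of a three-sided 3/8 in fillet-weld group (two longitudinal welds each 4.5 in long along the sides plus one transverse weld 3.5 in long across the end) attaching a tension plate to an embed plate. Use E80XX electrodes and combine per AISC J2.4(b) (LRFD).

E80XX → F_EXX = 80 ksi.
t_e = 0.707 × 0.375 = 0.2651 in.
R_nwl = 0.6 × 80 × 0.2651 × 9 = 114.5 kip (longitudinal, 2 welds).
R_nwt = 0.6 × 80 × 0.2651 × 3.5 = 44.54 kip (transverse, base value).
(i) R_nwl + R_nwt = 159.1 kip; (ii) 0.85 R_nwl + 1.5 R_nwt = 164.2 kip.
R_n = max = 164.2 kip [governs: (ii)]; φR_n = 123.1 kip.

φR_n ≈ 123 kip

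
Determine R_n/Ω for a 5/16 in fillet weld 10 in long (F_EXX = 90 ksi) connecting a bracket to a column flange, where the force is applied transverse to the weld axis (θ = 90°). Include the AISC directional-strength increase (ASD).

t_e = 0.707 × 0.3125 = 0.2209 in; A_we = 0.2209 × 10 = 2.209 in².
Directional factor: 1.0 + 0.5 sin^1.5(90°) = 1.5.
F_nw = 0.6 × 90 × 1.5 = 81 ksi.
R_n/Ω = (81 × 2.209) / 2.0 = 89.48 kips.

R_n/Ω ≈ 89.5 kips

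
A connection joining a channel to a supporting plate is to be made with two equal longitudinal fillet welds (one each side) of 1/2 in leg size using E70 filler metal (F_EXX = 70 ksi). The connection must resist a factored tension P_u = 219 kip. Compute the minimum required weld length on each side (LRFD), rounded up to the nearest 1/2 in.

Throat t_e = 0.707 × 0.5 = 0.3535 in.
φr_n = 0.75 × 0.6 × 70 × 0.3535 = 11.14 kip/in.
L_req = P_u / φr_n = 219 / 11.14 = 19.67 in total.
Per side: 19.67 / 2 = 9.834 in.
Round up → use L = 10 in on each side.

L = 10 in on each side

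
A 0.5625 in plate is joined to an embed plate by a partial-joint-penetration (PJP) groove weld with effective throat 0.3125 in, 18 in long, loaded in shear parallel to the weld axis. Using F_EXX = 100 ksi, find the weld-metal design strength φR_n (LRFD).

φR_n ≈ 253 kips

Effective throat (given) t_e = 0.3125 in.
A_we = 0.3125 × 18 = 5.625 in².
F_nw = 0.6 F_EXX = 60 ksi.
φR_n = 0.75 × 60 × 5.625 = 253.1 kips.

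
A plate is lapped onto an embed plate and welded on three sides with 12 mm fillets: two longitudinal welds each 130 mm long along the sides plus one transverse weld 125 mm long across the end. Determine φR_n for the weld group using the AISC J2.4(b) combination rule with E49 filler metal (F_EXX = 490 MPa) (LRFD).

φR_n ≈ 764 kN

t_e = 0.707 × 12 = 8.484 mm.
R_nwl = 0.6 × 490 × 8.484 × 260 × 10⁻³ = 648.5 kN (longitudinal, 2 welds).
R_nwt = 0.6 × 490 × 8.484 × 125 × 10⁻³ = 311.8 kN (transverse, base value).
(i) R_nwl + R_nwt = 960.3 kN; (ii) 0.85 R_nwl + 1.5 R_nwt = 1019 kN.
R_n = max = 1019 kN [governs: (ii)]; φR_n = 764.2 kN.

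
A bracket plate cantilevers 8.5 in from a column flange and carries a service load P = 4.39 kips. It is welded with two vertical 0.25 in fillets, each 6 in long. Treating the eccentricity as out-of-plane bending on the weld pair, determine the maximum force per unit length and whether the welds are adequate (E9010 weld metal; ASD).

f_max ≈ 3.13 kip/in; adequate

E90XX → F_EXX = 90 ksi.
L_w = 2 × 6 = 12 in; section modulus (unit throat) S = 2 × L²/6 = 12 in².
Direct shear f_v = P/L_w = 4.39/12 = 0.3658 kip/in.
Moment M = P × e = 4.39 × 8.5 = 37.315 kip·in; bending f_b = M/S = 3.11 kip/in.
f_max = √(f_v² + f_b²) = √(0.3658² + 3.11²) = 3.131 kip/in.
r_n/Ω = (1/2.0) × 0.6 × 90 × (0.707 × 0.25) = 4.772 kip/in → adequate.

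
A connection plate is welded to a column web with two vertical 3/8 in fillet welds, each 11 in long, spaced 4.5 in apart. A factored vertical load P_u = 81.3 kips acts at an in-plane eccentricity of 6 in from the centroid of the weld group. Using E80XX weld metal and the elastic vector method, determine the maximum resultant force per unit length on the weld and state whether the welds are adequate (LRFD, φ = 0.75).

f_max ≈ 10.7 kip/in; NOT adequate

E80XX → F_EXX = 80 ksi.
Total weld length L_w = 22 in. Treat welds as unit-width lines.
Polar moment about centroid: J = 2[d³/12 + d(b/2)²] = 2[11³/12 + 11×2.25²] = 333.2 in³.
Direct shear f_v = P/L_w = 81.3 / 22 = 3.695 kip/in (vertical).
Torsion M = P·e = 81.3 × 6 = 487.8 kip·in.
Critical point at (x, y) = (2.25, 5.5) from centroid. f_tx = M·y/J = 8.052 kip/in; f_ty = M·x/J = 3.294 kip/in.
Resultant f_max = √[f_tx² + (f_v + f_ty)²] = √[8.052² + (3.695 + 3.294)²] = 10.66 kip/in.
Capacity per unit length: φr_n = 0.75 × 0.6 × 80 × (0.707 × 0.375) = 9.544 kip/in.
10.66 > 9.544 → NOT adequate.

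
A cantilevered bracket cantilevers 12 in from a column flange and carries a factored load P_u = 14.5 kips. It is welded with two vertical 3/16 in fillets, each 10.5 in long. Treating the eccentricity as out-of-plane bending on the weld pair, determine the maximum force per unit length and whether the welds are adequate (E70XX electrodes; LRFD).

f_max ≈ 4.78 kip/in; NOT adequate

E70XX → F_EXX = 70 ksi.
L_w = 2 × 10.5 = 21 in; section modulus (unit throat) S = 2 × L²/6 = 36.75 in².
Direct shear f_v = P/L_w = 14.5/21 = 0.6905 kip/in.
Moment M = P × e = 14.5 × 12 = 174 kip·in; bending f_b = M/S = 4.735 kip/in.
f_max = √(f_v² + f_b²) = √(0.6905² + 4.735²) = 4.785 kip/in.
φr_n = 0.75 × 0.6 × 70 × (0.707 × 0.1875) = 4.176 kip/in → NOT adequate.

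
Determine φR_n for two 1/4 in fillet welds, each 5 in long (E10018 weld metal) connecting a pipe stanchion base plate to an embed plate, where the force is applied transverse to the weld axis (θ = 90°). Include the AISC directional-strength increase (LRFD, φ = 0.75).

E100XX → F_EXX = 100 ksi.
t_e = 0.707 × 0.25 = 0.1767 in; A_we = 0.1767 × 10 = 1.767 in².
Directional factor: 1.0 + 0.5 sin^1.5(90°) = 1.5.
F_nw = 0.6 × 100 × 1.5 = 90 ksi.
φR_n = 0.75 × 90 × 1.767 = 119.3 kip.

φR_n ≈ 119 kip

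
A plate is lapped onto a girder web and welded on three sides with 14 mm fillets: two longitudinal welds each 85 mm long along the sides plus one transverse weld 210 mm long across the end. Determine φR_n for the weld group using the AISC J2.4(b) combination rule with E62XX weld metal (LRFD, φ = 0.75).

E62XX → F_EXX = 620 MPa.
t_e = 0.707 × 14 = 9.898 mm.
R_nwl = 0.6 × 620 × 9.898 × 170 × 10⁻³ = 625.9 kN (longitudinal, 2 welds).
R_nwt = 0.6 × 620 × 9.898 × 210 × 10⁻³ = 773.2 kN (transverse, base value).
(i) R_nwl + R_nwt = 1399 kN; (ii) 0.85 R_nwl + 1.5 R_nwt = 1692 kN.
R_n = max = 1692 kN [governs: (ii)]; φR_n = 1269 kN.

φR_n ≈ 1270 kN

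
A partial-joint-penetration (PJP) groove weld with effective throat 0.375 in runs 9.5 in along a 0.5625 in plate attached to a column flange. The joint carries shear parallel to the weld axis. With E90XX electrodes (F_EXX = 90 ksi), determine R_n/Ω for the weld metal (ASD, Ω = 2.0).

Effective throat (given) t_e = 0.375 in.
A_we = 0.375 × 9.5 = 3.562 in².
F_nw = 0.6 F_EXX = 54 ksi.
R_n/Ω = (54 × 3.562) / 2.0 = 96.19 kip.

R_n/Ω ≈ 96.2 kip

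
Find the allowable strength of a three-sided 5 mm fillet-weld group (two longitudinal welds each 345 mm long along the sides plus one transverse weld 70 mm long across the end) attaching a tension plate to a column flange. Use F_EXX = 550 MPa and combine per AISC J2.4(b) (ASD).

R_n/Ω ≈ 443 kN

t_e = 0.707 × 5 = 3.535 mm.
R_nwl = 0.6 × 550 × 3.535 × 690 × 10⁻³ = 804.9 kN (longitudinal, 2 welds).
R_nwt = 0.6 × 550 × 3.535 × 70 × 10⁻³ = 81.66 kN (transverse, base value).
(i) R_nwl + R_nwt = 886.6 kN; (ii) 0.85 R_nwl + 1.5 R_nwt = 806.7 kN.
R_n = max = 886.6 kN [governs: (i)]; R_n/Ω = 443.3 kN.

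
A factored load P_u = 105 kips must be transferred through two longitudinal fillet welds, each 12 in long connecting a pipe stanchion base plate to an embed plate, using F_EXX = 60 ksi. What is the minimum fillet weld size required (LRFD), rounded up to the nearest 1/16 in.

w = 1/4 in

Total weld length L = 24 in.
Required throat t_e = P_u / (φ × 0.6 F_EXX × L) = 105 / (0.75 × 0.6 × 60 × 24) = 0.162 in.
Required leg w = t_e / 0.707 = 0.2292 in → use 1/4 in.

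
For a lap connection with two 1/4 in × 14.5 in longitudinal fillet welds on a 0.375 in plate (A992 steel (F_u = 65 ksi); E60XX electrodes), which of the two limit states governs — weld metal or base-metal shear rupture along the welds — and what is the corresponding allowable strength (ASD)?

R_n/Ω ≈ 92.3 kips (weld metal governs)

E60XX → F_EXX = 60 ksi.
t_e = 0.707 × 0.25 = 0.1767 in; L = 29 in.
Weld metal: R_n/Ω = (1/2.0) × 0.6 × 60 × 0.1767 × 29 = 92.26 kips.
Base metal (shear rupture): R_n/Ω = (1/2.0) × 0.6 × 65 × 0.375 × 29 = 212.1 kips.
Governing: weld metal.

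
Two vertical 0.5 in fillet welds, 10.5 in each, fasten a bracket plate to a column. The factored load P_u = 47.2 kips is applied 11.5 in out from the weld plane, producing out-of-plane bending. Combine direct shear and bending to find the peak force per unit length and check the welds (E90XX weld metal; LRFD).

f_max ≈ 14.9 kip/in; NOT adequate

E90XX → F_EXX = 90 ksi.
L_w = 2 × 10.5 = 21 in; section modulus (unit throat) S = 2 × L²/6 = 36.75 in².
Direct shear f_v = P/L_w = 47.2/21 = 2.248 kip/in.
Moment M = P × e = 47.2 × 11.5 = 542.8 kip·in; bending f_b = M/S = 14.77 kip/in.
f_max = √(f_v² + f_b²) = √(2.248² + 14.77²) = 14.94 kip/in.
φr_n = 0.75 × 0.6 × 90 × (0.707 × 0.5) = 14.32 kip/in → NOT adequate.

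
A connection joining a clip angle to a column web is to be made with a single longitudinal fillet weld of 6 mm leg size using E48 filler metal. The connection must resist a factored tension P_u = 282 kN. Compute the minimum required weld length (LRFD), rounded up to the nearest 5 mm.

E48XX → F_EXX = 480 MPa.
Throat t_e = 0.707 × 6 = 4.242 mm.
φr_n = 0.75 × 0.6 × 480 × 4.242 × 10⁻³ = 0.9163 kN/mm.
L_req = P_u / φr_n = 282 / 0.9163 = 307.8 mm total.
Round up → use L = 310 mm.

L = 310 mm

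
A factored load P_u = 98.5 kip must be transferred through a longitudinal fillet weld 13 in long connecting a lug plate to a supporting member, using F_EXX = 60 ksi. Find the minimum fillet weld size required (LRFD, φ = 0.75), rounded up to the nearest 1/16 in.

Total weld length L = 13 in.
Required throat t_e = P_u / (φ × 0.6 F_EXX × L) = 98.5 / (0.75 × 0.6 × 60 × 13) = 0.2806 in.
Required leg w = t_e / 0.707 = 0.3969 in → use 7/16 in.

w = 7/16 in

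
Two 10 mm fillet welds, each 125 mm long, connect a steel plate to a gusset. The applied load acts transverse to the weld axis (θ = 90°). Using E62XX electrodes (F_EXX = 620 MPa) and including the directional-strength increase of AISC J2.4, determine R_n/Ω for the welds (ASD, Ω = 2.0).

t_e = 0.707 × 10 = 7.07 mm; A_we = 7.07 × 250 = 1767 mm².
Directional factor: 1.0 + 0.5 sin^1.5(90°) = 1.5.
F_nw = 0.6 × 620 × 1.5 = 558 MPa.
R_n/Ω = (558 × 1767) / 2.0 × 10⁻³ = 493.1 kN.

R_n/Ω ≈ 493 kN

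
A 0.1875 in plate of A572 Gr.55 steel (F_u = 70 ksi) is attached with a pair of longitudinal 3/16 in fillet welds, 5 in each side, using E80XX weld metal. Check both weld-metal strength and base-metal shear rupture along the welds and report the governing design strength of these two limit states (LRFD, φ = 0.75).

E80XX → F_EXX = 80 ksi.
t_e = 0.707 × 0.1875 = 0.1326 in; L = 10 in.
Weld metal: φR_n = 0.75 × 0.6 × 80 × 0.1326 × 10 = 47.72 kip.
Base metal (shear rupture): φR_n = 0.75 × 0.6 × 70 × 0.1875 × 10 = 59.06 kip.
Governing: weld metal.

φR_n ≈ 47.7 kip (weld metal governs)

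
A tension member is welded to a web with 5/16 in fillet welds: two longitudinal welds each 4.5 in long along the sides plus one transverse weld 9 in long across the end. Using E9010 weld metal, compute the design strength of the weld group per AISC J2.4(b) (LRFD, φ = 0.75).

E90XX → F_EXX = 90 ksi.
t_e = 0.707 × 0.3125 = 0.2209 in.
R_nwl = 0.6 × 90 × 0.2209 × 9 = 107.4 kips (longitudinal, 2 welds).
R_nwt = 0.6 × 90 × 0.2209 × 9 = 107.4 kips (transverse, base value).
(i) R_nwl + R_nwt = 214.8 kips; (ii) 0.85 R_nwl + 1.5 R_nwt = 252.3 kips.
R_n = max = 252.3 kips [governs: (ii)]; φR_n = 189.2 kips.

φR_n ≈ 189 kips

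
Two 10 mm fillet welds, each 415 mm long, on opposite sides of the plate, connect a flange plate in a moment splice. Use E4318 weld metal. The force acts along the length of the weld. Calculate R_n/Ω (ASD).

R_n/Ω ≈ 757 kN

E43XX → F_EXX = 430 MPa.
Effective throat t_e = 0.707 × 10 = 7.07 mm.
Total length L = 830 mm; A_we = 7.07 × 830 = 5868 mm².
F_nw = 0.6 F_EXX = 0.6 × 430 = 258 MPa.
R_n = 258 × 5868 × 10⁻³ = 1514 kN; R_n/Ω = 1514/2.0 = 757 kN.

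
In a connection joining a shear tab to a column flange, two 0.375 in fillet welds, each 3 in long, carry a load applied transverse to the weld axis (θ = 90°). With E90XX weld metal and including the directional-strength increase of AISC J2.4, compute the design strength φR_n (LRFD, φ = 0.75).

φR_n ≈ 96.6 kips

E90XX → F_EXX = 90 ksi.
t_e = 0.707 × 0.375 = 0.2651 in; A_we = 0.2651 × 6 = 1.591 in².
Directional factor: 1.0 + 0.5 sin^1.5(90°) = 1.5.
F_nw = 0.6 × 90 × 1.5 = 81 ksi.
φR_n = 0.75 × 81 × 1.591 = 96.64 kips.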